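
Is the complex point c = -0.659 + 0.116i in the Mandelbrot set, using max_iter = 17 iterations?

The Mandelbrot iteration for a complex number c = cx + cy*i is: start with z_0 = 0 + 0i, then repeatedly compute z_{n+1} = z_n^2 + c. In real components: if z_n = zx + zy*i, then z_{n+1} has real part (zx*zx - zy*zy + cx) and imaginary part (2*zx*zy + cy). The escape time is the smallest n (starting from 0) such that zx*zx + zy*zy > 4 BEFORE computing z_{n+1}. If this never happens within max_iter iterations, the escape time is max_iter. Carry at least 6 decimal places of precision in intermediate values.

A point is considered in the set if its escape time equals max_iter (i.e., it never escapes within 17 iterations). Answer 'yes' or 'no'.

z_0 = 0 + 0i, c = -0.6590 + 0.1160i
Iter 1: z = -0.6590 + 0.1160i, |z|^2 = 0.4477
Iter 2: z = -0.2382 + -0.0369i, |z|^2 = 0.0581
Iter 3: z = -0.6036 + 0.1336i, |z|^2 = 0.3822
Iter 4: z = -0.3125 + -0.0453i, |z|^2 = 0.0997
Iter 5: z = -0.5634 + 0.1443i, |z|^2 = 0.3383
Iter 6: z = -0.3624 + -0.0466i, |z|^2 = 0.1335
Iter 7: z = -0.5298 + 0.1498i, |z|^2 = 0.3032
Iter 8: z = -0.4007 + -0.0427i, |z|^2 = 0.1624
Iter 9: z = -0.5003 + 0.1502i, |z|^2 = 0.2728
Iter 10: z = -0.4313 + -0.0343i, |z|^2 = 0.1872
Iter 11: z = -0.4742 + 0.1456i, |z|^2 = 0.2460
Iter 12: z = -0.4554 + -0.0221i, |z|^2 = 0.2078
Iter 13: z = -0.4521 + 0.1361i, |z|^2 = 0.2229
Iter 14: z = -0.4731 + -0.0071i, |z|^2 = 0.2239
Iter 15: z = -0.4352 + 0.1227i, |z|^2 = 0.2045
Iter 16: z = -0.4846 + 0.0092i, |z|^2 = 0.2350
Did not escape in 17 iterations → in set

Answer: yes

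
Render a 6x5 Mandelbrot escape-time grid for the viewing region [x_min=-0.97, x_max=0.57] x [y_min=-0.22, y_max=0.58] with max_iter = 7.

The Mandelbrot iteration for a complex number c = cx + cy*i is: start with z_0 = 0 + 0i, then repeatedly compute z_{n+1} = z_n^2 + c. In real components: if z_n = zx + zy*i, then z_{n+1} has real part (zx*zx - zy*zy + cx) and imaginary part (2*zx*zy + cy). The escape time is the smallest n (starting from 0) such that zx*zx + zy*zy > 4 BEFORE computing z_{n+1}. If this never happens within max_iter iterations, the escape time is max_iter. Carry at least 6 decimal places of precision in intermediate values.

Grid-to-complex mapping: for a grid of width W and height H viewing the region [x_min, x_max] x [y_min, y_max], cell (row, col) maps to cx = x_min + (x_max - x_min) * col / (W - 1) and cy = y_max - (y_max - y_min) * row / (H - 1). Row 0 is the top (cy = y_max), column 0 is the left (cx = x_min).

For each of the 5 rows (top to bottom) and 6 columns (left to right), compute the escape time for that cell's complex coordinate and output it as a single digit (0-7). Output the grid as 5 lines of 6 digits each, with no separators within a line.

Answer: 577773
777774
777774
777774
777774

Derivation:
(row=0, col=0): c = -0.9700 + 0.5800i → escape time 5
(row=0, col=1): c = -0.6620 + 0.5800i → escape time 7
(row=0, col=2): c = -0.3540 + 0.5800i → escape time 7
(row=0, col=3): c = -0.0460 + 0.5800i → escape time 7
(row=0, col=4): c = 0.2620 + 0.5800i → escape time 7
(row=0, col=5): c = 0.5700 + 0.5800i → escape time 3
(row=1, col=0): c = -0.9700 + 0.3800i → escape time 7
(row=1, col=1): c = -0.6620 + 0.3800i → escape time 7
(row=1, col=2): c = -0.3540 + 0.3800i → escape time 7
(row=1, col=3): c = -0.0460 + 0.3800i → escape time 7
(row=1, col=4): c = 0.2620 + 0.3800i → escape time 7
(row=1, col=5): c = 0.5700 + 0.3800i → escape time 4
(row=2, col=0): c = -0.9700 + 0.1800i → escape time 7
(row=2, col=1): c = -0.6620 + 0.1800i → escape time 7
(row=2, col=2): c = -0.3540 + 0.1800i → escape time 7
(row=2, col=3): c = -0.0460 + 0.1800i → escape time 7
(row=2, col=4): c = 0.2620 + 0.1800i → escape time 7
(row=2, col=5): c = 0.5700 + 0.1800i → escape time 4
(row=3, col=0): c = -0.9700 + -0.0200i → escape time 7
(row=3, col=1): c = -0.6620 + -0.0200i → escape time 7
(row=3, col=2): c = -0.3540 + -0.0200i → escape time 7
(row=3, col=3): c = -0.0460 + -0.0200i → escape time 7
(row=3, col=4): c = 0.2620 + -0.0200i → escape time 7
(row=3, col=5): c = 0.5700 + -0.0200i → escape time 4
(row=4, col=0): c = -0.9700 + -0.2200i → escape time 7
(row=4, col=1): c = -0.6620 + -0.2200i → escape time 7
(row=4, col=2): c = -0.3540 + -0.2200i → escape time 7
(row=4, col=3): c = -0.0460 + -0.2200i → escape time 7
(row=4, col=4): c = 0.2620 + -0.2200i → escape time 7
(row=4, col=5): c = 0.5700 + -0.2200i → escape time 4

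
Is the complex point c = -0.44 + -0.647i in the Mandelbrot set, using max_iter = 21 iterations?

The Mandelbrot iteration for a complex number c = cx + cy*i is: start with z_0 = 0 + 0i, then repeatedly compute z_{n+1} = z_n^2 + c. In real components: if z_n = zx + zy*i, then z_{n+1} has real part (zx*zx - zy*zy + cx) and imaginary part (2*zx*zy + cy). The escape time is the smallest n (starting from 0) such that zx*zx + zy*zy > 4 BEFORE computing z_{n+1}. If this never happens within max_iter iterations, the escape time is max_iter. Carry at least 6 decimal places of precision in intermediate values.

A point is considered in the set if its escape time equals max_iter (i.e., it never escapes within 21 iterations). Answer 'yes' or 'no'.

z_0 = 0 + 0i, c = -0.4400 + -0.6470i
Iter 1: z = -0.4400 + -0.6470i, |z|^2 = 0.6122
Iter 2: z = -0.6650 + -0.0776i, |z|^2 = 0.4483
Iter 3: z = -0.0038 + -0.5437i, |z|^2 = 0.2957
Iter 4: z = -0.7356 + -0.6429i, |z|^2 = 0.9545
Iter 5: z = -0.3121 + 0.2988i, |z|^2 = 0.1867
Iter 6: z = -0.4319 + -0.8336i, |z|^2 = 0.8813
Iter 7: z = -0.9483 + 0.0730i, |z|^2 = 0.9046
Iter 8: z = 0.4539 + -0.7855i, |z|^2 = 0.8230
Iter 9: z = -0.8509 + -1.3601i, |z|^2 = 2.5739
Iter 10: z = -1.5659 + 1.6676i, |z|^2 = 5.2327
Escaped at iteration 10

Answer: no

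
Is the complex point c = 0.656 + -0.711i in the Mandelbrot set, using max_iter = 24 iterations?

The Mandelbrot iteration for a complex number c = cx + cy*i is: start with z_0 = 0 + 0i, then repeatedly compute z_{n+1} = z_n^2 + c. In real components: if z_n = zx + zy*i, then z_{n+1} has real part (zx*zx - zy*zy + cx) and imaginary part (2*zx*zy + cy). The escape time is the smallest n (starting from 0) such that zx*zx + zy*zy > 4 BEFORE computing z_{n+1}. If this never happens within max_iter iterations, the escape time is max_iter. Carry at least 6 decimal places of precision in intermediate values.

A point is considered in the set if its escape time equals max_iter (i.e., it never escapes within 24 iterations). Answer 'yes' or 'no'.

z_0 = 0 + 0i, c = 0.6560 + -0.7110i
Iter 1: z = 0.6560 + -0.7110i, |z|^2 = 0.9359
Iter 2: z = 0.5808 + -1.6438i, |z|^2 = 3.0395
Iter 3: z = -1.7088 + -2.6205i, |z|^2 = 9.7873
Escaped at iteration 3

Answer: no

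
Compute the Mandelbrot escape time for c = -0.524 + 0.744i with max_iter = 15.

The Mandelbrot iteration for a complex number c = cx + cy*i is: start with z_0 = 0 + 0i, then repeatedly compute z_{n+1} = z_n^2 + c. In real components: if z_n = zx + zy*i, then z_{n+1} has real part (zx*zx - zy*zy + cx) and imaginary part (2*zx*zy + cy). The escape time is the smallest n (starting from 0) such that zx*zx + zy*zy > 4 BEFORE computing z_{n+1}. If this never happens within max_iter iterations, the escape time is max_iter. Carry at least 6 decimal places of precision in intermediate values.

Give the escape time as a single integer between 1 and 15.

z_0 = 0 + 0i, c = -0.5240 + 0.7440i
Iter 1: z = -0.5240 + 0.7440i, |z|^2 = 0.8281
Iter 2: z = -0.8030 + -0.0357i, |z|^2 = 0.6460
Iter 3: z = 0.1195 + 0.8014i, |z|^2 = 0.6564
Iter 4: z = -1.1519 + 0.9355i, |z|^2 = 2.2020
Iter 5: z = -0.0723 + -1.4111i, |z|^2 = 1.9965
Iter 6: z = -2.5101 + 0.9479i, |z|^2 = 7.1990
Escaped at iteration 6

Answer: 6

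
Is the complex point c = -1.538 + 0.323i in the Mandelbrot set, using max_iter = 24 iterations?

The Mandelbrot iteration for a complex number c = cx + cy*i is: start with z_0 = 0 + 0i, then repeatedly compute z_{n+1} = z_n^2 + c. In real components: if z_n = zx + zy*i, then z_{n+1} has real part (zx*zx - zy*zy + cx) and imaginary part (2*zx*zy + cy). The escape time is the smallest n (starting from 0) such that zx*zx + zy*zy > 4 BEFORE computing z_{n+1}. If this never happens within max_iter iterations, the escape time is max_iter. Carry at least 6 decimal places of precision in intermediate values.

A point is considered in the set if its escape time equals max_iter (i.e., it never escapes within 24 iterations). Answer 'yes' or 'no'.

z_0 = 0 + 0i, c = -1.5380 + 0.3230i
Iter 1: z = -1.5380 + 0.3230i, |z|^2 = 2.4698
Iter 2: z = 0.7231 + -0.6705i, |z|^2 = 0.9725
Iter 3: z = -1.4647 + -0.6468i, |z|^2 = 2.5638
Iter 4: z = 0.1892 + 2.2177i, |z|^2 = 4.9539
Escaped at iteration 4

Answer: no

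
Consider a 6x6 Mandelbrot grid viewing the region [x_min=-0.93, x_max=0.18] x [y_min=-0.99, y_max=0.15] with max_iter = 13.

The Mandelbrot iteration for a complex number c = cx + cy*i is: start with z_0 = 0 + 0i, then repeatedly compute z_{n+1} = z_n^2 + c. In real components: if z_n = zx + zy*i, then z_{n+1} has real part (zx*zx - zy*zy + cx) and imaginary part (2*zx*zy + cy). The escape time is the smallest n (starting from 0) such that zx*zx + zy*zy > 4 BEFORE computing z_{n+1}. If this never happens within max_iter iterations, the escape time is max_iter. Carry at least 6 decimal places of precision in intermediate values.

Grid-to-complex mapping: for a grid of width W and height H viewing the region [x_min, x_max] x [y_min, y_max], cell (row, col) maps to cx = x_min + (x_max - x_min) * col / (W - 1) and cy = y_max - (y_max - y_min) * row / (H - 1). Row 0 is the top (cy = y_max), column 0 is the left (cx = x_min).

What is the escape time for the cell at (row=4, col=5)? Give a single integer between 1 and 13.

z_0 = 0 + 0i, c = 0.1800 + -0.7620i
Iter 1: z = 0.1800 + -0.7620i, |z|^2 = 0.6130
Iter 2: z = -0.3682 + -1.0363i, |z|^2 = 1.2096
Iter 3: z = -0.7584 + 0.0012i, |z|^2 = 0.5751
Iter 4: z = 0.7551 + -0.7639i, |z|^2 = 1.1537
Iter 5: z = 0.1667 + -1.9156i, |z|^2 = 3.6973
Iter 6: z = -3.4618 + -1.4006i, |z|^2 = 13.9455
Escaped at iteration 6

Answer: 6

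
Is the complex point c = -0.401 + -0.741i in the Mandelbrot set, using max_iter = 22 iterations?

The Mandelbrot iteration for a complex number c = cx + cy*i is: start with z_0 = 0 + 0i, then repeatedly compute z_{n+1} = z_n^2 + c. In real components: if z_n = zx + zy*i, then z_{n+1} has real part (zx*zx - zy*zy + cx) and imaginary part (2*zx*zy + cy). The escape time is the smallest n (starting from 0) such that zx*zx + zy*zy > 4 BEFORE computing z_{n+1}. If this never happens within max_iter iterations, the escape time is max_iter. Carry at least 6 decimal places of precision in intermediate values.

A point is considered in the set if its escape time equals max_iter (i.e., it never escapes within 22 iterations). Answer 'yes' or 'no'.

z_0 = 0 + 0i, c = -0.4010 + -0.7410i
Iter 1: z = -0.4010 + -0.7410i, |z|^2 = 0.7099
Iter 2: z = -0.7893 + -0.1467i, |z|^2 = 0.6445
Iter 3: z = 0.2004 + -0.5094i, |z|^2 = 0.2997
Iter 4: z = -0.6203 + -0.9452i, |z|^2 = 1.2782
Iter 5: z = -0.9096 + 0.4316i, |z|^2 = 1.0137
Iter 6: z = 0.2401 + -1.5263i, |z|^2 = 2.3871
Iter 7: z = -2.6728 + -1.4739i, |z|^2 = 9.3164
Escaped at iteration 7

Answer: no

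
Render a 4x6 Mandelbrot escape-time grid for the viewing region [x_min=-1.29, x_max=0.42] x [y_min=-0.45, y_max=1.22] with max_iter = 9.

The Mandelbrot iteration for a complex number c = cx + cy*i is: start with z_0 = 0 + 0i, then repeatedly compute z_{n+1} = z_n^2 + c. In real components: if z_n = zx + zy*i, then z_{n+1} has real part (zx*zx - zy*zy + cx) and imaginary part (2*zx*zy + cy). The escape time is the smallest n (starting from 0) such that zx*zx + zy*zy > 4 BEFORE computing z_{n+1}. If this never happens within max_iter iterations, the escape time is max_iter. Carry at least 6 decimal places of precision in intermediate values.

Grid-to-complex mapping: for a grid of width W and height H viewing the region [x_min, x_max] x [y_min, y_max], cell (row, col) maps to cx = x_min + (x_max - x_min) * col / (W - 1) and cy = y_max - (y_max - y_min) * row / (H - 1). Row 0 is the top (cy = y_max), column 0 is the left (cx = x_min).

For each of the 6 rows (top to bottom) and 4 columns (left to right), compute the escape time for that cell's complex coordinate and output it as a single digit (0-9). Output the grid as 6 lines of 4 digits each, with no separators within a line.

Answer: 2332
3493
3696
8999
9997
6997

Derivation:
(row=0, col=0): c = -1.2900 + 1.2200i → escape time 2
(row=0, col=1): c = -0.7200 + 1.2200i → escape time 3
(row=0, col=2): c = -0.1500 + 1.2200i → escape time 3
(row=0, col=3): c = 0.4200 + 1.2200i → escape time 2
(row=1, col=0): c = -1.2900 + 0.8860i → escape time 3
(row=1, col=1): c = -0.7200 + 0.8860i → escape time 4
(row=1, col=2): c = -0.1500 + 0.8860i → escape time 9
(row=1, col=3): c = 0.4200 + 0.8860i → escape time 3
(row=2, col=0): c = -1.2900 + 0.5520i → escape time 3
(row=2, col=1): c = -0.7200 + 0.5520i → escape time 6
(row=2, col=2): c = -0.1500 + 0.5520i → escape time 9
(row=2, col=3): c = 0.4200 + 0.5520i → escape time 6
(row=3, col=0): c = -1.2900 + 0.2180i → escape time 8
(row=3, col=1): c = -0.7200 + 0.2180i → escape time 9
(row=3, col=2): c = -0.1500 + 0.2180i → escape time 9
(row=3, col=3): c = 0.4200 + 0.2180i → escape time 9
(row=4, col=0): c = -1.2900 + -0.1160i → escape time 9
(row=4, col=1): c = -0.7200 + -0.1160i → escape time 9
(row=4, col=2): c = -0.1500 + -0.1160i → escape time 9
(row=4, col=3): c = 0.4200 + -0.1160i → escape time 7
(row=5, col=0): c = -1.2900 + -0.4500i → escape time 6
(row=5, col=1): c = -0.7200 + -0.4500i → escape time 9
(row=5, col=2): c = -0.1500 + -0.4500i → escape time 9
(row=5, col=3): c = 0.4200 + -0.4500i → escape time 7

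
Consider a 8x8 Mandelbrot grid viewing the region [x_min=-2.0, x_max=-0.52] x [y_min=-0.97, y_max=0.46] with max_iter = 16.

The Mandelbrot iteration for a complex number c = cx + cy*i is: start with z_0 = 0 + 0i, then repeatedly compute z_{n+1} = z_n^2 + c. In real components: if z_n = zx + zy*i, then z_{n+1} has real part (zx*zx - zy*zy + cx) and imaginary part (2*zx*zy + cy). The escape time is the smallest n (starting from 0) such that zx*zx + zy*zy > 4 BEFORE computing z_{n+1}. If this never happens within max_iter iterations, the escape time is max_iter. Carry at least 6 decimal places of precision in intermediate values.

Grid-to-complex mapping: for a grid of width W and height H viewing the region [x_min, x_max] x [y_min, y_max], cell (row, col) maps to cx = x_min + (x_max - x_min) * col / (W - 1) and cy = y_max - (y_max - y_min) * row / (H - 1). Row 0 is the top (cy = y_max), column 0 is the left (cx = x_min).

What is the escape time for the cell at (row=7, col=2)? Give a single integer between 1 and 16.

Answer: 2

Derivation:
z_0 = 0 + 0i, c = -1.5771 + -0.9700i
Iter 1: z = -1.5771 + -0.9700i, |z|^2 = 3.4283
Iter 2: z = -0.0307 + 2.0897i, |z|^2 = 4.3676
Escaped at iteration 2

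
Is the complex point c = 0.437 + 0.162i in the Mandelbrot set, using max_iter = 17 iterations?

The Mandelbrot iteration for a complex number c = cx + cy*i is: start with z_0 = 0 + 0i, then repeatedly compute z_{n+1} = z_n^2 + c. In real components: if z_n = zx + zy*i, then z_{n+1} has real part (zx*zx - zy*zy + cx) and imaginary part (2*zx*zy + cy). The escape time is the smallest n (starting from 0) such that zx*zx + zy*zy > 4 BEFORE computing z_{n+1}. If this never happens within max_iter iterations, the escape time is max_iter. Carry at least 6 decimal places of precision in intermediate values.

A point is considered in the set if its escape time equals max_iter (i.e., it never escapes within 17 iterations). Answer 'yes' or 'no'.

z_0 = 0 + 0i, c = 0.4370 + 0.1620i
Iter 1: z = 0.4370 + 0.1620i, |z|^2 = 0.2172
Iter 2: z = 0.6017 + 0.3036i, |z|^2 = 0.4542
Iter 3: z = 0.7069 + 0.5274i, |z|^2 = 0.7778
Iter 4: z = 0.6586 + 0.9076i, |z|^2 = 1.2575
Iter 5: z = 0.0471 + 1.3575i, |z|^2 = 1.8450
Iter 6: z = -1.4036 + 0.2898i, |z|^2 = 2.0540
Iter 7: z = 2.3230 + -0.6515i, |z|^2 = 5.8210
Escaped at iteration 7

Answer: no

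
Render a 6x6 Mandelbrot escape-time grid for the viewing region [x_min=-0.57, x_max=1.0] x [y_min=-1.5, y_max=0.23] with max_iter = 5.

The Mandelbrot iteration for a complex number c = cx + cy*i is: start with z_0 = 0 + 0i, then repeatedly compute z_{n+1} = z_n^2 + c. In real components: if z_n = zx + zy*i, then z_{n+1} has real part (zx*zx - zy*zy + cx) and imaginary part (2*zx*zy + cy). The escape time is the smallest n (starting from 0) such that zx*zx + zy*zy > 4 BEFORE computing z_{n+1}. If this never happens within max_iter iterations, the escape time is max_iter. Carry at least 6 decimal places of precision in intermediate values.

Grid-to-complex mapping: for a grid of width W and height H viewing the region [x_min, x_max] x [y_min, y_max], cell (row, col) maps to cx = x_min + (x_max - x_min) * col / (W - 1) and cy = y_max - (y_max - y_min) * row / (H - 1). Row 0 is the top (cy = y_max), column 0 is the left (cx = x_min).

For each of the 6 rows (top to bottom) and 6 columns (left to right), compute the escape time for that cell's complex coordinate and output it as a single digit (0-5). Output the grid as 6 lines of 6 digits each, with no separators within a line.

(row=0, col=0): c = -0.5700 + 0.2300i → escape time 5
(row=0, col=1): c = -0.2560 + 0.2300i → escape time 5
(row=0, col=2): c = 0.0580 + 0.2300i → escape time 5
(row=0, col=3): c = 0.3720 + 0.2300i → escape time 5
(row=0, col=4): c = 0.6860 + 0.2300i → escape time 3
(row=0, col=5): c = 1.0000 + 0.2300i → escape time 2
(row=1, col=0): c = -0.5700 + -0.1160i → escape time 5
(row=1, col=1): c = -0.2560 + -0.1160i → escape time 5
(row=1, col=2): c = 0.0580 + -0.1160i → escape time 5
(row=1, col=3): c = 0.3720 + -0.1160i → escape time 5
(row=1, col=4): c = 0.6860 + -0.1160i → escape time 3
(row=1, col=5): c = 1.0000 + -0.1160i → escape time 2
(row=2, col=0): c = -0.5700 + -0.4620i → escape time 5
(row=2, col=1): c = -0.2560 + -0.4620i → escape time 5
(row=2, col=2): c = 0.0580 + -0.4620i → escape time 5
(row=2, col=3): c = 0.3720 + -0.4620i → escape time 5
(row=2, col=4): c = 0.6860 + -0.4620i → escape time 3
(row=2, col=5): c = 1.0000 + -0.4620i → escape time 2
(row=3, col=0): c = -0.5700 + -0.8080i → escape time 5
(row=3, col=1): c = -0.2560 + -0.8080i → escape time 5
(row=3, col=2): c = 0.0580 + -0.8080i → escape time 5
(row=3, col=3): c = 0.3720 + -0.8080i → escape time 4
(row=3, col=4): c = 0.6860 + -0.8080i → escape time 3
(row=3, col=5): c = 1.0000 + -0.8080i → escape time 2
(row=4, col=0): c = -0.5700 + -1.1540i → escape time 3
(row=4, col=1): c = -0.2560 + -1.1540i → escape time 4
(row=4, col=2): c = 0.0580 + -1.1540i → escape time 3
(row=4, col=3): c = 0.3720 + -1.1540i → escape time 2
(row=4, col=4): c = 0.6860 + -1.1540i → escape time 2
(row=4, col=5): c = 1.0000 + -1.1540i → escape time 2
(row=5, col=0): c = -0.5700 + -1.5000i → escape time 2
(row=5, col=1): c = -0.2560 + -1.5000i → escape time 2
(row=5, col=2): c = 0.0580 + -1.5000i → escape time 2
(row=5, col=3): c = 0.3720 + -1.5000i → escape time 2
(row=5, col=4): c = 0.6860 + -1.5000i → escape time 2
(row=5, col=5): c = 1.0000 + -1.5000i → escape time 2

Answer: 555532
555532
555532
555432
343222
222222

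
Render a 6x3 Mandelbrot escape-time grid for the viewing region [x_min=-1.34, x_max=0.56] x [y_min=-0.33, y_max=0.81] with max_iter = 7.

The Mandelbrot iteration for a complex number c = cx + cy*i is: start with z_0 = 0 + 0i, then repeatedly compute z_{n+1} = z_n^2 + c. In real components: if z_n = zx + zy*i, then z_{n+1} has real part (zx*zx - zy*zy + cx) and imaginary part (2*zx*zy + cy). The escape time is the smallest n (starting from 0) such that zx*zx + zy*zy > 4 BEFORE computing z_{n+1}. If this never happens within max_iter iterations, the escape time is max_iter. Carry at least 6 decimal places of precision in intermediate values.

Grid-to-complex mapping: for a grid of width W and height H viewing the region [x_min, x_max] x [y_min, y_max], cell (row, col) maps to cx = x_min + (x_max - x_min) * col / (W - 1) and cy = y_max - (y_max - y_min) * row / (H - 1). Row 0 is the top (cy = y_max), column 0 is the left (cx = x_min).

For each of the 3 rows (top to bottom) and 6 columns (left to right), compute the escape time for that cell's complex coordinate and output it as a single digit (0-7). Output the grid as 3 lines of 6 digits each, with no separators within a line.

(row=0, col=0): c = -1.3400 + 0.8100i → escape time 3
(row=0, col=1): c = -0.9600 + 0.8100i → escape time 3
(row=0, col=2): c = -0.5800 + 0.8100i → escape time 4
(row=0, col=3): c = -0.2000 + 0.8100i → escape time 7
(row=0, col=4): c = 0.1800 + 0.8100i → escape time 5
(row=0, col=5): c = 0.5600 + 0.8100i → escape time 3
(row=1, col=0): c = -1.3400 + 0.2400i → escape time 7
(row=1, col=1): c = -0.9600 + 0.2400i → escape time 7
(row=1, col=2): c = -0.5800 + 0.2400i → escape time 7
(row=1, col=3): c = -0.2000 + 0.2400i → escape time 7
(row=1, col=4): c = 0.1800 + 0.2400i → escape time 7
(row=1, col=5): c = 0.5600 + 0.2400i → escape time 4
(row=2, col=0): c = -1.3400 + -0.3300i → escape time 6
(row=2, col=1): c = -0.9600 + -0.3300i → escape time 7
(row=2, col=2): c = -0.5800 + -0.3300i → escape time 7
(row=2, col=3): c = -0.2000 + -0.3300i → escape time 7
(row=2, col=4): c = 0.1800 + -0.3300i → escape time 7
(row=2, col=5): c = 0.5600 + -0.3300i → escape time 4

Answer: 334753
777774
677774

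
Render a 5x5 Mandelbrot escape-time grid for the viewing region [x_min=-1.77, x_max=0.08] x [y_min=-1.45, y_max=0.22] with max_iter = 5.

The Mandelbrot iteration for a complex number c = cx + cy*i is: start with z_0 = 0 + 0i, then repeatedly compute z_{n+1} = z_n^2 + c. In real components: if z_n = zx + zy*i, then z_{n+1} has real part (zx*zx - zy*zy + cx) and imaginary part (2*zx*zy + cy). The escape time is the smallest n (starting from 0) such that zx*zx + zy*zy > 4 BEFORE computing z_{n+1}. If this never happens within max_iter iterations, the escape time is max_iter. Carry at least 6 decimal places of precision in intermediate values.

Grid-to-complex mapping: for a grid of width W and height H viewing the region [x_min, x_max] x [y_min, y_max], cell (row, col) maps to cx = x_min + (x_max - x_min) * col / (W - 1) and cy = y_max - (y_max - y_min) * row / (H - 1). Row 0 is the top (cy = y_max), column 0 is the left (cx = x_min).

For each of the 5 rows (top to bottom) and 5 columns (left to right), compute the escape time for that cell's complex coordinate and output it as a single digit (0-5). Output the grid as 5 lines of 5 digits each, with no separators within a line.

Answer: 45555
45555
33555
13344
12222

Derivation:
(row=0, col=0): c = -1.7700 + 0.2200i → escape time 4
(row=0, col=1): c = -1.3075 + 0.2200i → escape time 5
(row=0, col=2): c = -0.8450 + 0.2200i → escape time 5
(row=0, col=3): c = -0.3825 + 0.2200i → escape time 5
(row=0, col=4): c = 0.0800 + 0.2200i → escape time 5
(row=1, col=0): c = -1.7700 + -0.1975i → escape time 4
(row=1, col=1): c = -1.3075 + -0.1975i → escape time 5
(row=1, col=2): c = -0.8450 + -0.1975i → escape time 5
(row=1, col=3): c = -0.3825 + -0.1975i → escape time 5
(row=1, col=4): c = 0.0800 + -0.1975i → escape time 5
(row=2, col=0): c = -1.7700 + -0.6150i → escape time 3
(row=2, col=1): c = -1.3075 + -0.6150i → escape time 3
(row=2, col=2): c = -0.8450 + -0.6150i → escape time 5
(row=2, col=3): c = -0.3825 + -0.6150i → escape time 5
(row=2, col=4): c = 0.0800 + -0.6150i → escape time 5
(row=3, col=0): c = -1.7700 + -1.0325i → escape time 1
(row=3, col=1): c = -1.3075 + -1.0325i → escape time 3
(row=3, col=2): c = -0.8450 + -1.0325i → escape time 3
(row=3, col=3): c = -0.3825 + -1.0325i → escape time 4
(row=3, col=4): c = 0.0800 + -1.0325i → escape time 4
(row=4, col=0): c = -1.7700 + -1.4500i → escape time 1
(row=4, col=1): c = -1.3075 + -1.4500i → escape time 2
(row=4, col=2): c = -0.8450 + -1.4500i → escape time 2
(row=4, col=3): c = -0.3825 + -1.4500i → escape time 2
(row=4, col=4): c = 0.0800 + -1.4500i → escape time 2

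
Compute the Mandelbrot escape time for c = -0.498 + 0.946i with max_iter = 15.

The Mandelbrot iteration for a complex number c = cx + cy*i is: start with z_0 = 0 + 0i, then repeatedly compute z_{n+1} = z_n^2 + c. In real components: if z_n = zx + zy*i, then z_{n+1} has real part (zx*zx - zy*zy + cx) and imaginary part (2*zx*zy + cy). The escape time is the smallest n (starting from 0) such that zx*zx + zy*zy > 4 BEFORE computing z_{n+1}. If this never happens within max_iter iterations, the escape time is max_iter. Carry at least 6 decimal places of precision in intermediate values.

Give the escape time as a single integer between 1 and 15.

Answer: 4

Derivation:
z_0 = 0 + 0i, c = -0.4980 + 0.9460i
Iter 1: z = -0.4980 + 0.9460i, |z|^2 = 1.1429
Iter 2: z = -1.1449 + 0.0038i, |z|^2 = 1.3108
Iter 3: z = 0.8128 + 0.9373i, |z|^2 = 1.5393
Iter 4: z = -0.7159 + 2.4697i, |z|^2 = 6.6122
Escaped at iteration 4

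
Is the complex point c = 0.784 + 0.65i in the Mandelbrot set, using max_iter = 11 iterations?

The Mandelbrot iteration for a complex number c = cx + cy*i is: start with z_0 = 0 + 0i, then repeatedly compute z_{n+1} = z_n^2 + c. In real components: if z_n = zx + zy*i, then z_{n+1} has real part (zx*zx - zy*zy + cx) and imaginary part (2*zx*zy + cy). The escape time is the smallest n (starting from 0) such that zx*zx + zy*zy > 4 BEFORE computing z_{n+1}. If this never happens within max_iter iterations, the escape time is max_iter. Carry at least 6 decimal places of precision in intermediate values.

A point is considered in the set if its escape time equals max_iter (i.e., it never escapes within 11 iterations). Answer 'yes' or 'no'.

Answer: no

Derivation:
z_0 = 0 + 0i, c = 0.7840 + 0.6500i
Iter 1: z = 0.7840 + 0.6500i, |z|^2 = 1.0372
Iter 2: z = 0.9762 + 1.6692i, |z|^2 = 3.7391
Iter 3: z = -1.0493 + 3.9088i, |z|^2 = 16.3798
Escaped at iteration 3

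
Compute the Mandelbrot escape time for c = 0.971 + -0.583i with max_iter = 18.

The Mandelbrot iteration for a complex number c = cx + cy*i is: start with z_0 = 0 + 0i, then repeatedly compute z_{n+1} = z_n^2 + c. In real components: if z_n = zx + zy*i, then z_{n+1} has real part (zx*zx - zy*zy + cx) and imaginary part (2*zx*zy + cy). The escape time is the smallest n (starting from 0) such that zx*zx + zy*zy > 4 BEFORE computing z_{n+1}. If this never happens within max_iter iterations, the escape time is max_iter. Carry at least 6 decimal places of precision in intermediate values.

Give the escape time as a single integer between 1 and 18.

Answer: 2

Derivation:
z_0 = 0 + 0i, c = 0.9710 + -0.5830i
Iter 1: z = 0.9710 + -0.5830i, |z|^2 = 1.2827
Iter 2: z = 1.5740 + -1.7152i, |z|^2 = 5.4192
Escaped at iteration 2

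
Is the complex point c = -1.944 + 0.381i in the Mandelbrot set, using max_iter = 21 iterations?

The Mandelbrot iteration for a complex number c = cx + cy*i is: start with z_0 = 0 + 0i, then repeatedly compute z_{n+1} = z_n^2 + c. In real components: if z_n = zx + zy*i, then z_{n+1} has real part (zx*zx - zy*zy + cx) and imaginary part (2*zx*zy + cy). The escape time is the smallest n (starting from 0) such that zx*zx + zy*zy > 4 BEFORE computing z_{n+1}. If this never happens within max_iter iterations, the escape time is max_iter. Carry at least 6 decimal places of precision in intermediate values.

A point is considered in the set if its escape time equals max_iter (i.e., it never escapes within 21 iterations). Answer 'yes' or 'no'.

Answer: no

Derivation:
z_0 = 0 + 0i, c = -1.9440 + 0.3810i
Iter 1: z = -1.9440 + 0.3810i, |z|^2 = 3.9243
Iter 2: z = 1.6900 + -1.1003i, |z|^2 = 4.0667
Escaped at iteration 2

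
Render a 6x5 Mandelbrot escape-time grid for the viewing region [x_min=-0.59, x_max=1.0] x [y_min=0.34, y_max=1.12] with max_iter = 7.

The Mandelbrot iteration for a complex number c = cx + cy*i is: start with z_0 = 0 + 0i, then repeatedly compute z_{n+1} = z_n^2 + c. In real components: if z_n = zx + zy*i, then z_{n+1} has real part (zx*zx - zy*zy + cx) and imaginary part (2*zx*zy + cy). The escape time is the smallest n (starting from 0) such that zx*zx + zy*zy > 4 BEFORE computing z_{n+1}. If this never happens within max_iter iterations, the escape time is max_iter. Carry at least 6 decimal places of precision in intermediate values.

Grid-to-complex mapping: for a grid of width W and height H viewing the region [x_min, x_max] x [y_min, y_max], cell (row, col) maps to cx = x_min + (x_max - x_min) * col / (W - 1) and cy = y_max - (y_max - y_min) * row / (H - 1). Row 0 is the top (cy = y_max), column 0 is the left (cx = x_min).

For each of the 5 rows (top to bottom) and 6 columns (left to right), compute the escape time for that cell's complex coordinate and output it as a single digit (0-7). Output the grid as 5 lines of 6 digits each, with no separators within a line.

(row=0, col=0): c = -0.5900 + 1.1200i → escape time 3
(row=0, col=1): c = -0.2720 + 1.1200i → escape time 4
(row=0, col=2): c = 0.0460 + 1.1200i → escape time 4
(row=0, col=3): c = 0.3640 + 1.1200i → escape time 2
(row=0, col=4): c = 0.6820 + 1.1200i → escape time 2
(row=0, col=5): c = 1.0000 + 1.1200i → escape time 2
(row=1, col=0): c = -0.5900 + 0.9250i → escape time 4
(row=1, col=1): c = -0.2720 + 0.9250i → escape time 6
(row=1, col=2): c = 0.0460 + 0.9250i → escape time 6
(row=1, col=3): c = 0.3640 + 0.9250i → escape time 3
(row=1, col=4): c = 0.6820 + 0.9250i → escape time 2
(row=1, col=5): c = 1.0000 + 0.9250i → escape time 2
(row=2, col=0): c = -0.5900 + 0.7300i → escape time 6
(row=2, col=1): c = -0.2720 + 0.7300i → escape time 7
(row=2, col=2): c = 0.0460 + 0.7300i → escape time 7
(row=2, col=3): c = 0.3640 + 0.7300i → escape time 5
(row=2, col=4): c = 0.6820 + 0.7300i → escape time 3
(row=2, col=5): c = 1.0000 + 0.7300i → escape time 2
(row=3, col=0): c = -0.5900 + 0.5350i → escape time 7
(row=3, col=1): c = -0.2720 + 0.5350i → escape time 7
(row=3, col=2): c = 0.0460 + 0.5350i → escape time 7
(row=3, col=3): c = 0.3640 + 0.5350i → escape time 7
(row=3, col=4): c = 0.6820 + 0.5350i → escape time 3
(row=3, col=5): c = 1.0000 + 0.5350i → escape time 2
(row=4, col=0): c = -0.5900 + 0.3400i → escape time 7
(row=4, col=1): c = -0.2720 + 0.3400i → escape time 7
(row=4, col=2): c = 0.0460 + 0.3400i → escape time 7
(row=4, col=3): c = 0.3640 + 0.3400i → escape time 7
(row=4, col=4): c = 0.6820 + 0.3400i → escape time 3
(row=4, col=5): c = 1.0000 + 0.3400i → escape time 2

Answer: 344222
466322
677532
777732
777732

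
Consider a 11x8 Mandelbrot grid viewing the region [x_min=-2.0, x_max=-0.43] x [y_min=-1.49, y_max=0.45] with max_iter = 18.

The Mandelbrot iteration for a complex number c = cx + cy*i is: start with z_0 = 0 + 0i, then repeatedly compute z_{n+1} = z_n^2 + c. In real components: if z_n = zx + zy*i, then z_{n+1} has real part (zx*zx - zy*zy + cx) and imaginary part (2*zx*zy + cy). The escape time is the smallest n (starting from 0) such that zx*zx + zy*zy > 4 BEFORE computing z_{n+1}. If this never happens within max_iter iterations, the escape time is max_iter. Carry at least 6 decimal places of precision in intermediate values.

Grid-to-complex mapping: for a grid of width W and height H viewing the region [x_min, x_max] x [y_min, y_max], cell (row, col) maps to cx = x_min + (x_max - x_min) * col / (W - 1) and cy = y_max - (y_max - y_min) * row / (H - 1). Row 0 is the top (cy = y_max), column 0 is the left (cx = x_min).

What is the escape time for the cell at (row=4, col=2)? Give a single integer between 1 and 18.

z_0 = 0 + 0i, c = -1.6860 + -0.6586i
Iter 1: z = -1.6860 + -0.6586i, |z|^2 = 3.2763
Iter 2: z = 0.7229 + 1.5621i, |z|^2 = 2.9628
Iter 3: z = -3.6037 + 1.5999i, |z|^2 = 15.5463
Escaped at iteration 3

Answer: 3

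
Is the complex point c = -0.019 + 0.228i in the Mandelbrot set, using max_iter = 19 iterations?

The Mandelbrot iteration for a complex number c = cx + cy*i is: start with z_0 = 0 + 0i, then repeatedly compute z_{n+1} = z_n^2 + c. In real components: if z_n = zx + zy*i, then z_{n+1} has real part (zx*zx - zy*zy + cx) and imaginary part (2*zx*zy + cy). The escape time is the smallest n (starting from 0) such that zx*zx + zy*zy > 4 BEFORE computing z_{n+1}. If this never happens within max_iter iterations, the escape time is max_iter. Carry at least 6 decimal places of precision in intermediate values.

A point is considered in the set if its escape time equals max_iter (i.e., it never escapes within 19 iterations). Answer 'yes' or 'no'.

z_0 = 0 + 0i, c = -0.0190 + 0.2280i
Iter 1: z = -0.0190 + 0.2280i, |z|^2 = 0.0523
Iter 2: z = -0.0706 + 0.2193i, |z|^2 = 0.0531
Iter 3: z = -0.0621 + 0.1970i, |z|^2 = 0.0427
Iter 4: z = -0.0540 + 0.2035i, |z|^2 = 0.0443
Iter 5: z = -0.0575 + 0.2060i, |z|^2 = 0.0458
Iter 6: z = -0.0581 + 0.2043i, |z|^2 = 0.0451
Iter 7: z = -0.0574 + 0.2042i, |z|^2 = 0.0450
Iter 8: z = -0.0574 + 0.2046i, |z|^2 = 0.0451
Iter 9: z = -0.0576 + 0.2045i, |z|^2 = 0.0451
Iter 10: z = -0.0575 + 0.2045i, |z|^2 = 0.0451
Iter 11: z = -0.0575 + 0.2045i, |z|^2 = 0.0451
Iter 12: z = -0.0575 + 0.2045i, |z|^2 = 0.0451
Iter 13: z = -0.0575 + 0.2045i, |z|^2 = 0.0451
Iter 14: z = -0.0575 + 0.2045i, |z|^2 = 0.0451
Iter 15: z = -0.0575 + 0.2045i, |z|^2 = 0.0451
Iter 16: z = -0.0575 + 0.2045i, |z|^2 = 0.0451
Iter 17: z = -0.0575 + 0.2045i, |z|^2 = 0.0451
Iter 18: z = -0.0575 + 0.2045i, |z|^2 = 0.0451
Did not escape in 19 iterations → in set

Answer: yes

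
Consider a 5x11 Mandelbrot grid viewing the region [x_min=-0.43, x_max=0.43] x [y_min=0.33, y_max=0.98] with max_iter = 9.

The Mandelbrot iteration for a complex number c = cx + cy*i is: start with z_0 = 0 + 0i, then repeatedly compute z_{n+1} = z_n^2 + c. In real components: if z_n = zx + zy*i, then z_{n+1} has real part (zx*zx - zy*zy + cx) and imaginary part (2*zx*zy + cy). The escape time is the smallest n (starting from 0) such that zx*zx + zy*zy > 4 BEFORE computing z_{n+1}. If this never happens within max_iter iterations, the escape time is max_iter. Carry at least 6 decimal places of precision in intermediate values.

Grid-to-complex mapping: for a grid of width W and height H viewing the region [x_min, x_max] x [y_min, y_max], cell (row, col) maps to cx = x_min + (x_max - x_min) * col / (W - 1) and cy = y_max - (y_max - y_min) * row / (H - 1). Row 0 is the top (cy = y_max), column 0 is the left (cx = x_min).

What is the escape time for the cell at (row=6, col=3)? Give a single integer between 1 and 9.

z_0 = 0 + 0i, c = 0.2150 + 0.5900i
Iter 1: z = 0.2150 + 0.5900i, |z|^2 = 0.3943
Iter 2: z = -0.0869 + 0.8437i, |z|^2 = 0.7194
Iter 3: z = -0.4893 + 0.4434i, |z|^2 = 0.4360
Iter 4: z = 0.2578 + 0.1561i, |z|^2 = 0.0908
Iter 5: z = 0.2571 + 0.6705i, |z|^2 = 0.5156
Iter 6: z = -0.1684 + 0.9347i, |z|^2 = 0.9021
Iter 7: z = -0.6304 + 0.2751i, |z|^2 = 0.4730
Iter 8: z = 0.5367 + 0.2432i, |z|^2 = 0.3472

Answer: 9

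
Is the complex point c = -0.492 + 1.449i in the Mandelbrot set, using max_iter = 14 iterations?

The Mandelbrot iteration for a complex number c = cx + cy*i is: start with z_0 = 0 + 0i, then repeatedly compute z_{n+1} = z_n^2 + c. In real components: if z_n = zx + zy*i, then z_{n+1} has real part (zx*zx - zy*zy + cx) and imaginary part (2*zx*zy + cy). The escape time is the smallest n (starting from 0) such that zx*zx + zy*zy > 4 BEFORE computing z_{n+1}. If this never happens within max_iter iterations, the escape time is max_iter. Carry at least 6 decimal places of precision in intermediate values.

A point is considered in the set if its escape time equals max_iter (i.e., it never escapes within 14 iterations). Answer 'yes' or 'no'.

Answer: no

Derivation:
z_0 = 0 + 0i, c = -0.4920 + 1.4490i
Iter 1: z = -0.4920 + 1.4490i, |z|^2 = 2.3417
Iter 2: z = -2.3495 + 0.0232i, |z|^2 = 5.5209
Escaped at iteration 2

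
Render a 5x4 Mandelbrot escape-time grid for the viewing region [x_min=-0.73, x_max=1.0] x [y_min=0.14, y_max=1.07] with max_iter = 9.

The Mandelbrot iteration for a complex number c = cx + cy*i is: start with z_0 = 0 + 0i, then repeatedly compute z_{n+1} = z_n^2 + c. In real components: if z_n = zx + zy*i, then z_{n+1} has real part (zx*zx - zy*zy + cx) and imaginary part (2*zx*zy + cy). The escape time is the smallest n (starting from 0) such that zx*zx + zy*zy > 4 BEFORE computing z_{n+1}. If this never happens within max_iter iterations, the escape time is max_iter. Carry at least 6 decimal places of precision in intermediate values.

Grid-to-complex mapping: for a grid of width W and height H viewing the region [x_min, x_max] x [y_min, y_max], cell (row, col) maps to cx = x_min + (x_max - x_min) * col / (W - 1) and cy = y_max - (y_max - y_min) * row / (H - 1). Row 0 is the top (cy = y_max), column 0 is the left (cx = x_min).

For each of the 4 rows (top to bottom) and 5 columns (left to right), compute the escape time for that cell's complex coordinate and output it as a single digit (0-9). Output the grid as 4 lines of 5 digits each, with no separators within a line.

(row=0, col=0): c = -0.7300 + 1.0700i → escape time 3
(row=0, col=1): c = -0.2975 + 1.0700i → escape time 5
(row=0, col=2): c = 0.1350 + 1.0700i → escape time 4
(row=0, col=3): c = 0.5675 + 1.0700i → escape time 2
(row=0, col=4): c = 1.0000 + 1.0700i → escape time 2
(row=1, col=0): c = -0.7300 + 0.7600i → escape time 4
(row=1, col=1): c = -0.2975 + 0.7600i → escape time 9
(row=1, col=2): c = 0.1350 + 0.7600i → escape time 6
(row=1, col=3): c = 0.5675 + 0.7600i → escape time 3
(row=1, col=4): c = 1.0000 + 0.7600i → escape time 2
(row=2, col=0): c = -0.7300 + 0.4500i → escape time 8
(row=2, col=1): c = -0.2975 + 0.4500i → escape time 9
(row=2, col=2): c = 0.1350 + 0.4500i → escape time 9
(row=2, col=3): c = 0.5675 + 0.4500i → escape time 4
(row=2, col=4): c = 1.0000 + 0.4500i → escape time 2
(row=3, col=0): c = -0.7300 + 0.1400i → escape time 9
(row=3, col=1): c = -0.2975 + 0.1400i → escape time 9
(row=3, col=2): c = 0.1350 + 0.1400i → escape time 9
(row=3, col=3): c = 0.5675 + 0.1400i → escape time 4
(row=3, col=4): c = 1.0000 + 0.1400i → escape time 2

Answer: 35422
49632
89942
99942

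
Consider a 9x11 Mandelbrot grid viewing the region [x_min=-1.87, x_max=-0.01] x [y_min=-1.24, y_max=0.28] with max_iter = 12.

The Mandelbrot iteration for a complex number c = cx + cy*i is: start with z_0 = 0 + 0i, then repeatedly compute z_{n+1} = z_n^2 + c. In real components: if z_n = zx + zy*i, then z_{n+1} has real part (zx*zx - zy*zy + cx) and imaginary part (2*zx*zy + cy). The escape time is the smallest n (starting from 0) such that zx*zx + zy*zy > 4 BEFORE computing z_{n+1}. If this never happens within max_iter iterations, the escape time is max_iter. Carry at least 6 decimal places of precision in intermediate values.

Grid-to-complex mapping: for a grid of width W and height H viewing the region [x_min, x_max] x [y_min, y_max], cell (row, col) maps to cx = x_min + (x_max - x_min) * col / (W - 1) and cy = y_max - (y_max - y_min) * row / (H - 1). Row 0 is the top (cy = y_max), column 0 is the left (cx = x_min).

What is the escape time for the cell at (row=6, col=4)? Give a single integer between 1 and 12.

z_0 = 0 + 0i, c = -0.9400 + -0.6320i
Iter 1: z = -0.9400 + -0.6320i, |z|^2 = 1.2830
Iter 2: z = -0.4558 + 0.5562i, |z|^2 = 0.5171
Iter 3: z = -1.0415 + -1.1390i, |z|^2 = 2.3822
Iter 4: z = -1.1526 + 1.7407i, |z|^2 = 4.3584
Escaped at iteration 4

Answer: 4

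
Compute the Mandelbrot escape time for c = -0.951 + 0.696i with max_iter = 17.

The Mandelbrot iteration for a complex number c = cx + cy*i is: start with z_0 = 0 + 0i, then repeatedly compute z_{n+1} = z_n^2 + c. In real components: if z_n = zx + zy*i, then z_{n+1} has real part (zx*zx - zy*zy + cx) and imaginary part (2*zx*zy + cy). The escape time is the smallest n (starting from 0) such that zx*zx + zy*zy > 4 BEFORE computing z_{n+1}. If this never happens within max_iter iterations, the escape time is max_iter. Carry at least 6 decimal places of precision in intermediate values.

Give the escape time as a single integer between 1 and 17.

z_0 = 0 + 0i, c = -0.9510 + 0.6960i
Iter 1: z = -0.9510 + 0.6960i, |z|^2 = 1.3888
Iter 2: z = -0.5310 + -0.6278i, |z|^2 = 0.6761
Iter 3: z = -1.0631 + 1.3627i, |z|^2 = 2.9873
Iter 4: z = -1.6778 + -2.2016i, |z|^2 = 7.6618
Escaped at iteration 4

Answer: 4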